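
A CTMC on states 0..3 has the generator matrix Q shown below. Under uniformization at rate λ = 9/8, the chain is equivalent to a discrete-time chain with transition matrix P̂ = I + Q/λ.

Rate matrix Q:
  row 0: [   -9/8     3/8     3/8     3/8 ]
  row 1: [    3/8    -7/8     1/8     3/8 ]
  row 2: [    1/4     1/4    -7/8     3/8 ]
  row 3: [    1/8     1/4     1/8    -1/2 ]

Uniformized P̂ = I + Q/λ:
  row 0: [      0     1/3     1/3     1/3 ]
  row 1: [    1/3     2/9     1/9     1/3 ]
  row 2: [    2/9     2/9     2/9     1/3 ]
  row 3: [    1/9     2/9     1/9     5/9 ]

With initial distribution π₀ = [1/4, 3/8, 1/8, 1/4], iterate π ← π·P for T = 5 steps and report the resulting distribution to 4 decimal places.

t=0: π = [0.2500, 0.3750, 0.1250, 0.2500]
t=1: π = [0.1806, 0.2500, 0.1806, 0.3889]
t=2: π = [0.1667, 0.2423, 0.1713, 0.4198]
t=3: π = [0.1655, 0.2407, 0.1672, 0.4266]
t=4: π = [0.1648, 0.2406, 0.1665, 0.4281]
t=5: π = [0.1648, 0.2405, 0.1662, 0.4285]

π = [0.1648, 0.2405, 0.1662, 0.4285]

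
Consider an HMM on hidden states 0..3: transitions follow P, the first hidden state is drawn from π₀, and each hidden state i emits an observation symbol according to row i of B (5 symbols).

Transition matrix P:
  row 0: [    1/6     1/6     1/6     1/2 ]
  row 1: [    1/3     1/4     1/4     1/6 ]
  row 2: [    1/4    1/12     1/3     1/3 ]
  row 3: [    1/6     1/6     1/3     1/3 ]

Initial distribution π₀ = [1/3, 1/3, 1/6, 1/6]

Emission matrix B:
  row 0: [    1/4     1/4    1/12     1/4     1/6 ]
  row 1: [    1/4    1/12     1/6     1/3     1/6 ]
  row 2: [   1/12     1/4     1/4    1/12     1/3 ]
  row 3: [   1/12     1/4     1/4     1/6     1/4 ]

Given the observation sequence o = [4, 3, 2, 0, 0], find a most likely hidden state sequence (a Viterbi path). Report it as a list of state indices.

t=0: δ = [5.556e-02, 5.556e-02, 5.556e-02, 4.167e-02]  (obs o_0=4)
t=1: δ = [4.630e-03, 4.630e-03, 1.543e-03, 4.630e-03]  ψ = [1, 1, 2, 0]  (obs o_1=3)
t=2: δ = [1.286e-04, 1.929e-04, 3.858e-04, 5.787e-04]  ψ = [1, 1, 3, 0]  (obs o_2=2)
t=3: δ = [2.411e-05, 2.411e-05, 1.608e-05, 1.608e-05]  ψ = [2, 3, 3, 3]  (obs o_3=0)
t=4: δ = [2.009e-06, 1.507e-06, 5.023e-07, 1.005e-06]  ψ = [1, 1, 1, 0]  (obs o_4=0)
backtrack: best end state = 0; path = [1, 0, 3, 1, 0]

path = [1, 0, 3, 1, 0]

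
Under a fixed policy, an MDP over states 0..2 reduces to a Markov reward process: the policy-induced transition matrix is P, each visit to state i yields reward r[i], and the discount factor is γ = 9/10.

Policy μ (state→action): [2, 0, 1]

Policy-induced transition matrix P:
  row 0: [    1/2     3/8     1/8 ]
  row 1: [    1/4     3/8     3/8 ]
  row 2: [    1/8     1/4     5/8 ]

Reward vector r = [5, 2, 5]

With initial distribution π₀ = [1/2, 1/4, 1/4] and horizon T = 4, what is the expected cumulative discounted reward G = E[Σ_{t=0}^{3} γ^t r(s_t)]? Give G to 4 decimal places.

t=0: π = [0.5000, 0.2500, 0.2500], E[r] = 4.2500, γ^t·E[r] = 4.250000, running G = 4.250000
t=1: π = [0.3438, 0.3438, 0.3125], E[r] = 3.9688, γ^t·E[r] = 3.571875, running G = 7.821875
t=2: π = [0.2969, 0.3359, 0.3672], E[r] = 3.9922, γ^t·E[r] = 3.233672, running G = 11.055547
t=3: π = [0.2783, 0.3291, 0.3926], E[r] = 4.0127, γ^t·E[r] = 2.925255, running G = 13.980802

G = 13.9808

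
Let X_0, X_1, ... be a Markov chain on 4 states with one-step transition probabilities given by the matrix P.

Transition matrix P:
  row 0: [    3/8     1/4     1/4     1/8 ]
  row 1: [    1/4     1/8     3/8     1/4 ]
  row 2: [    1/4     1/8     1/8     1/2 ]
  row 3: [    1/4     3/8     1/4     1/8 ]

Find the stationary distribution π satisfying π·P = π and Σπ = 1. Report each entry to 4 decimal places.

Balance equations π_j = Σ_i π_i·P[i][j]:
  π_0 = 3/8·π_0 + 1/4·π_1 + 1/4·π_2 + 1/4·π_3
  π_1 = 1/4·π_0 + 1/8·π_1 + 1/8·π_2 + 3/8·π_3
  π_2 = 1/4·π_0 + 3/8·π_1 + 1/8·π_2 + 1/4·π_3
  normalize: π_0 + π_1 + π_2 + π_3 = 1
Solving the linear system gives exactly π = [2/7, 143/644, 159/644, 79/322].

π = [0.2857, 0.2220, 0.2469, 0.2453]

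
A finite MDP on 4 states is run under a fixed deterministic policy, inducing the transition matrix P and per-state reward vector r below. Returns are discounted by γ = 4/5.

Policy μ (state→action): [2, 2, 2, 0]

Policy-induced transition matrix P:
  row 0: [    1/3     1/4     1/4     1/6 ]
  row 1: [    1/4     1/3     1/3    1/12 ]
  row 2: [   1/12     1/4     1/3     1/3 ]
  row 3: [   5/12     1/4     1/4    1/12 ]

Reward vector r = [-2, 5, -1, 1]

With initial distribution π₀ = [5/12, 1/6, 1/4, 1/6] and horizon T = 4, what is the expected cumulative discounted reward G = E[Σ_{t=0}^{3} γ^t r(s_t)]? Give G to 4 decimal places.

t=0: π = [0.4167, 0.1667, 0.2500, 0.1667], E[r] = -0.0833, γ^t·E[r] = -0.083333, running G = -0.083333
t=1: π = [0.2708, 0.2639, 0.2847, 0.1806], E[r] = 0.6736, γ^t·E[r] = 0.538889, running G = 0.455556
t=2: π = [0.2552, 0.2720, 0.2957, 0.1771], E[r] = 0.7309, γ^t·E[r] = 0.467778, running G = 0.923333
t=3: π = [0.2515, 0.2727, 0.2973, 0.1785], E[r] = 0.7416, γ^t·E[r] = 0.379679, running G = 1.303012

G = 1.3030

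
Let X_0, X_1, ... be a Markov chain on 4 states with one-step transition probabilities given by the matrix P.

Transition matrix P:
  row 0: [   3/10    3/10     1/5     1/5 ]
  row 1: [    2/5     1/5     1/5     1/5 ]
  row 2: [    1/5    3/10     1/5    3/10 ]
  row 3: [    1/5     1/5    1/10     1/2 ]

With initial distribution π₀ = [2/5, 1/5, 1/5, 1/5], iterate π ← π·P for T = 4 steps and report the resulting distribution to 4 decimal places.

π = [0.2768, 0.2447, 0.1692, 0.3093]

t=0: π = [0.4000, 0.2000, 0.2000, 0.2000]
t=1: π = [0.2800, 0.2600, 0.1800, 0.2800]
t=2: π = [0.2800, 0.2460, 0.1720, 0.3020]
t=3: π = [0.2772, 0.2452, 0.1698, 0.3078]
t=4: π = [0.2768, 0.2447, 0.1692, 0.3093]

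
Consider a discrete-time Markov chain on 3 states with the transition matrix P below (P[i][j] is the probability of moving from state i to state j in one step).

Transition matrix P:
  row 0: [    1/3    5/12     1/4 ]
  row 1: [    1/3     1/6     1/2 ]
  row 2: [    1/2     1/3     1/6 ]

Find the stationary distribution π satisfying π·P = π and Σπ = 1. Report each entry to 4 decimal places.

π = [0.3838, 0.3131, 0.3030]

Balance equations π_j = Σ_i π_i·P[i][j]:
  π_0 = 1/3·π_0 + 1/3·π_1 + 1/2·π_2
  π_1 = 5/12·π_0 + 1/6·π_1 + 1/3·π_2
  normalize: π_0 + π_1 + π_2 = 1
Solving the linear system gives exactly π = [38/99, 31/99, 10/33].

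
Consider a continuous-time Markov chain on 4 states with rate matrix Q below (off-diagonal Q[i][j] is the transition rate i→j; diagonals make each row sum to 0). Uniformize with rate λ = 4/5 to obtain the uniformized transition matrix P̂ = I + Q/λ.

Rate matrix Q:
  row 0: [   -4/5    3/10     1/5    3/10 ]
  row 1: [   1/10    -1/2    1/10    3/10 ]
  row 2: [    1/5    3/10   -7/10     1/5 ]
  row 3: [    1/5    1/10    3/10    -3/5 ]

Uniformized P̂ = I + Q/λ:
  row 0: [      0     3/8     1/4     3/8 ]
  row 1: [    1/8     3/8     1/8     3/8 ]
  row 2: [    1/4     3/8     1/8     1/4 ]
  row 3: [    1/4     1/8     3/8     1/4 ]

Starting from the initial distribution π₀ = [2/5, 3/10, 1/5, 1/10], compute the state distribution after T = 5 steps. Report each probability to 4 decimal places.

π = [0.1702, 0.2979, 0.2234, 0.3085]

t=0: π = [0.4000, 0.3000, 0.2000, 0.1000]
t=1: π = [0.1125, 0.3500, 0.2000, 0.3375]
t=2: π = [0.1781, 0.2906, 0.2234, 0.3078]
t=3: π = [0.1691, 0.2980, 0.2242, 0.3086]
t=4: π = [0.1705, 0.2979, 0.2233, 0.3084]
t=5: π = [0.1702, 0.2979, 0.2234, 0.3085]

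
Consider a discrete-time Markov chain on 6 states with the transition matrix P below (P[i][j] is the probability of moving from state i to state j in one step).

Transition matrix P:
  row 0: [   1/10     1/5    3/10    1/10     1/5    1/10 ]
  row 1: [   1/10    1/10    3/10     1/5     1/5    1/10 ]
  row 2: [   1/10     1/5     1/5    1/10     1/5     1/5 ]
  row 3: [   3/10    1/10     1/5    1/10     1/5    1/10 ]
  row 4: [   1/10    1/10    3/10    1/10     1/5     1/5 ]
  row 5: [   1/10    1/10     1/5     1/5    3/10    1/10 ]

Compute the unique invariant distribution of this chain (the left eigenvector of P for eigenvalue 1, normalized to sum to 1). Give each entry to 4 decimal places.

Balance equations π_j = Σ_i π_i·P[i][j]:
  π_0 = 1/10·π_0 + 1/10·π_1 + 1/10·π_2 + 3/10·π_3 + 1/10·π_4 + 1/10·π_5
  π_1 = 1/5·π_0 + 1/10·π_1 + 1/5·π_2 + 1/10·π_3 + 1/10·π_4 + 1/10·π_5
  π_2 = 3/10·π_0 + 3/10·π_1 + 1/5·π_2 + 1/5·π_3 + 3/10·π_4 + 1/5·π_5
  π_3 = 1/10·π_0 + 1/5·π_1 + 1/10·π_2 + 1/10·π_3 + 1/10·π_4 + 1/5·π_5
  π_4 = 1/5·π_0 + 1/5·π_1 + 1/5·π_2 + 1/5·π_3 + 1/5·π_4 + 3/10·π_5
  normalize: π_0 + π_1 + π_2 + π_3 + π_4 + π_5 = 1
Solving the linear system gives exactly π = [15343/122088, 2096/15261, 10083/40696, 15671/122088, 26203/122088, 8927/61044].

π = [0.1257, 0.1373, 0.2478, 0.1284, 0.2146, 0.1462]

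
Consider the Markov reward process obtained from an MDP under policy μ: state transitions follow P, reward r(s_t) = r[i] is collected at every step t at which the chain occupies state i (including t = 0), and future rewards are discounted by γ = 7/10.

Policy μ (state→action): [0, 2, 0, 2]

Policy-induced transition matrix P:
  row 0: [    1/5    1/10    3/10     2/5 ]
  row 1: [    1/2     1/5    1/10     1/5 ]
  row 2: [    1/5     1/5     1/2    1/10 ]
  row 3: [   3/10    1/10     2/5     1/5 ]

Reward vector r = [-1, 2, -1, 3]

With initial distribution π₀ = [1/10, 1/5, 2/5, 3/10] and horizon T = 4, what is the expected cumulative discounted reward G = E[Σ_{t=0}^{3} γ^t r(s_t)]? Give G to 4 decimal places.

t=0: π = [0.1000, 0.2000, 0.4000, 0.3000], E[r] = 0.8000, γ^t·E[r] = 0.800000, running G = 0.800000
t=1: π = [0.2900, 0.1600, 0.3700, 0.1800], E[r] = 0.2000, γ^t·E[r] = 0.140000, running G = 0.940000
t=2: π = [0.2660, 0.1530, 0.3600, 0.2210], E[r] = 0.3430, γ^t·E[r] = 0.168070, running G = 1.108070
t=3: π = [0.2680, 0.1513, 0.3635, 0.2172], E[r] = 0.3227, γ^t·E[r] = 0.110686, running G = 1.218756

G = 1.2188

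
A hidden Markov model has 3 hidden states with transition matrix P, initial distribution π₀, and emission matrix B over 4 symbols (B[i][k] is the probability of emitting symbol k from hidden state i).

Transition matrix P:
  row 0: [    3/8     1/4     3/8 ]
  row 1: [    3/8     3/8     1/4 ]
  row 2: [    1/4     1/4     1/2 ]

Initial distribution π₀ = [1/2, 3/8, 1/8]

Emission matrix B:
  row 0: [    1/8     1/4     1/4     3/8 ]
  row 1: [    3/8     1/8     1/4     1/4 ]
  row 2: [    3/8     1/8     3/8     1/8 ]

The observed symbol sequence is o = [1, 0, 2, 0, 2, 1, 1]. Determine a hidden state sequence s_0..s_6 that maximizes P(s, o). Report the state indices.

path = [0, 2, 2, 2, 2, 0, 0]

t=0: δ = [1.250e-01, 4.688e-02, 1.562e-02]  (obs o_0=1)
t=1: δ = [5.859e-03, 1.172e-02, 1.758e-02]  ψ = [0, 0, 0]  (obs o_1=0)
t=2: δ = [1.099e-03, 1.099e-03, 3.296e-03]  ψ = [1, 1, 2]  (obs o_2=2)
t=3: δ = [1.030e-04, 3.090e-04, 6.180e-04]  ψ = [2, 2, 2]  (obs o_3=0)
t=4: δ = [3.862e-05, 3.862e-05, 1.159e-04]  ψ = [2, 2, 2]  (obs o_4=2)
t=5: δ = [7.242e-06, 3.621e-06, 7.242e-06]  ψ = [2, 2, 2]  (obs o_5=1)
t=6: δ = [6.789e-07, 2.263e-07, 4.526e-07]  ψ = [0, 0, 2]  (obs o_6=1)
backtrack: best end state = 0; path = [0, 2, 2, 2, 2, 0, 0]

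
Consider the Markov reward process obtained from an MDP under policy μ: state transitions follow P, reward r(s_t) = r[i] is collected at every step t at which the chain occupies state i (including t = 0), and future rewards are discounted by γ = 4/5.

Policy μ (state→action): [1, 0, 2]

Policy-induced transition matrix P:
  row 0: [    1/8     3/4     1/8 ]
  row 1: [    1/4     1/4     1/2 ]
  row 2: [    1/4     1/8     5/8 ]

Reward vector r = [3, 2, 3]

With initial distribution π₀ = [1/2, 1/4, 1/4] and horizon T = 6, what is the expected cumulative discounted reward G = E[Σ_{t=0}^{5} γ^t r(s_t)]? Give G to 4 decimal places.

G = 9.8722

t=0: π = [0.5000, 0.2500, 0.2500], E[r] = 2.7500, γ^t·E[r] = 2.750000, running G = 2.750000
t=1: π = [0.1875, 0.4688, 0.3438], E[r] = 2.5313, γ^t·E[r] = 2.025000, running G = 4.775000
t=2: π = [0.2266, 0.3008, 0.4727], E[r] = 2.6992, γ^t·E[r] = 1.727500, running G = 6.502500
t=3: π = [0.2217, 0.3042, 0.4741], E[r] = 2.6958, γ^t·E[r] = 1.380250, running G = 7.882750
t=4: π = [0.2223, 0.3016, 0.4761], E[r] = 2.6984, γ^t·E[r] = 1.105275, running G = 8.988025
t=5: π = [0.2222, 0.3016, 0.4762], E[r] = 2.6984, γ^t·E[r] = 0.884203, running G = 9.872228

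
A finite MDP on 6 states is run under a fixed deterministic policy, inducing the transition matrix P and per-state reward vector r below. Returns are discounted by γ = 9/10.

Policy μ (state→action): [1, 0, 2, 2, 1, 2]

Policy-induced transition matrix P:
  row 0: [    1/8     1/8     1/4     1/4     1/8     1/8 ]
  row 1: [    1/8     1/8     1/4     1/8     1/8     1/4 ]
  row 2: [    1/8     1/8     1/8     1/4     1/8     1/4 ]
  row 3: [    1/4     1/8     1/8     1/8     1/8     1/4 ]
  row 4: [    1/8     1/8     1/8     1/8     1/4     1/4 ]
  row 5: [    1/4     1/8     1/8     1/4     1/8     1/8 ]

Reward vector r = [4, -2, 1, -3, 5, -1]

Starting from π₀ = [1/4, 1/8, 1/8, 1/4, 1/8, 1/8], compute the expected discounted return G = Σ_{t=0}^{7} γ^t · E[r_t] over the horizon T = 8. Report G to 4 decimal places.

G = 3.1770

t=0: π = [0.2500, 0.1250, 0.1250, 0.2500, 0.1250, 0.1250], E[r] = 0.6250, γ^t·E[r] = 0.625000, running G = 0.625000
t=1: π = [0.1719, 0.1250, 0.1719, 0.1875, 0.1406, 0.2031], E[r] = 0.5469, γ^t·E[r] = 0.492188, running G = 1.117188
t=2: π = [0.1738, 0.1250, 0.1621, 0.1934, 0.1426, 0.2031], E[r] = 0.5371, γ^t·E[r] = 0.435059, running G = 1.552246
t=3: π = [0.1746, 0.1250, 0.1624, 0.1924, 0.1428, 0.2029], E[r] = 0.5447, γ^t·E[r] = 0.397070, running G = 1.949316
t=4: π = [0.1744, 0.1250, 0.1624, 0.1925, 0.1429, 0.2028], E[r] = 0.5441, γ^t·E[r] = 0.356983, running G = 2.306299
t=5: π = [0.1744, 0.1250, 0.1624, 0.1925, 0.1429, 0.2028], E[r] = 0.5441, γ^t·E[r] = 0.321305, running G = 2.627603
t=6: π = [0.1744, 0.1250, 0.1624, 0.1925, 0.1429, 0.2028], E[r] = 0.5441, γ^t·E[r] = 0.289178, running G = 2.916782
t=7: π = [0.1744, 0.1250, 0.1624, 0.1925, 0.1429, 0.2028], E[r] = 0.5441, γ^t·E[r] = 0.260260, running G = 3.177042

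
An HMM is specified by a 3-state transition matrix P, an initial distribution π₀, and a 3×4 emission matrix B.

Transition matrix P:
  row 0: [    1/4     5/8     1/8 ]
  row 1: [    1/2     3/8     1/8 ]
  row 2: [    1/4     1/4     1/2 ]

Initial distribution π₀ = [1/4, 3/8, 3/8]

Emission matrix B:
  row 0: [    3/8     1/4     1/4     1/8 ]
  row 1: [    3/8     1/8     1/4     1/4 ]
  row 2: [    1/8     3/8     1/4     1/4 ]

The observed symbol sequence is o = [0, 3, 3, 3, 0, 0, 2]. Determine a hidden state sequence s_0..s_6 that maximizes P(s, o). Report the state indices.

t=0: δ = [9.375e-02, 1.406e-01, 4.688e-02]  (obs o_0=0)
t=1: δ = [8.789e-03, 1.465e-02, 5.859e-03]  ψ = [1, 0, 2]  (obs o_1=3)
t=2: δ = [9.155e-04, 1.373e-03, 7.324e-04]  ψ = [1, 0, 2]  (obs o_2=3)
t=3: δ = [8.583e-05, 1.431e-04, 9.155e-05]  ψ = [1, 0, 2]  (obs o_3=3)
t=4: δ = [2.682e-05, 2.012e-05, 5.722e-06]  ψ = [1, 0, 2]  (obs o_4=0)
t=5: δ = [3.772e-06, 6.286e-06, 4.191e-07]  ψ = [1, 0, 0]  (obs o_5=0)
t=6: δ = [7.858e-07, 5.894e-07, 1.965e-07]  ψ = [1, 0, 1]  (obs o_6=2)
backtrack: best end state = 0; path = [0, 1, 0, 1, 0, 1, 0]

path = [0, 1, 0, 1, 0, 1, 0]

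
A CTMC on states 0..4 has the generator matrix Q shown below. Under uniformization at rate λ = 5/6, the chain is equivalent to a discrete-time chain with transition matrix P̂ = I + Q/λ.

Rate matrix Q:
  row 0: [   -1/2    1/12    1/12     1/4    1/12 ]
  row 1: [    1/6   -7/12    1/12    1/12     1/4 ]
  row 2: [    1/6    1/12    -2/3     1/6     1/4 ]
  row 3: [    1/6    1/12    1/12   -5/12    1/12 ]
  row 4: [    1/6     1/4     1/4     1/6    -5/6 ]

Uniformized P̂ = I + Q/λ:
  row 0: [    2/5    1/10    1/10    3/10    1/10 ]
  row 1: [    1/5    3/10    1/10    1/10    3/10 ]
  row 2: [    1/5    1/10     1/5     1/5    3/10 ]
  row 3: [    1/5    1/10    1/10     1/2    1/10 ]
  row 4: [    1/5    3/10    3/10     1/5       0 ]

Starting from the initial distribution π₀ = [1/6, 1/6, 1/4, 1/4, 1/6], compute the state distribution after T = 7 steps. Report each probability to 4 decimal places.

π = [0.2500, 0.1616, 0.1437, 0.2983, 0.1464]

t=0: π = [0.1667, 0.1667, 0.2500, 0.2500, 0.1667]
t=1: π = [0.2333, 0.1667, 0.1583, 0.2750, 0.1667]
t=2: π = [0.2467, 0.1667, 0.1492, 0.2892, 0.1483]
t=3: π = [0.2493, 0.1630, 0.1446, 0.2948, 0.1483]
t=4: π = [0.2499, 0.1623, 0.1441, 0.2971, 0.1467]
t=5: π = [0.2500, 0.1618, 0.1437, 0.2979, 0.1466]
t=6: π = [0.2500, 0.1617, 0.1437, 0.2982, 0.1464]
t=7: π = [0.2500, 0.1616, 0.1437, 0.2983, 0.1464]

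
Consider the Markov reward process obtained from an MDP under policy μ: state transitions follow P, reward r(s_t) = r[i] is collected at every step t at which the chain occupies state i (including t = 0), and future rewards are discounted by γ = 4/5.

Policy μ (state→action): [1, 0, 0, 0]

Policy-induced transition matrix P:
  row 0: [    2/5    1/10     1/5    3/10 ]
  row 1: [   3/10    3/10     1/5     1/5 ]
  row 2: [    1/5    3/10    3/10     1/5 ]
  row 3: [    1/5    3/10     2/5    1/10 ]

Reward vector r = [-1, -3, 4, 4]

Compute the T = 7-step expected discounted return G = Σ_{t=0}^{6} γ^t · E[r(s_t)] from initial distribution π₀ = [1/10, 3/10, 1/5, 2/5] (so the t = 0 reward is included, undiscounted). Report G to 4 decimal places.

G = 3.9258

t=0: π = [0.1000, 0.3000, 0.2000, 0.4000], E[r] = 1.4000, γ^t·E[r] = 1.400000, running G = 1.400000
t=1: π = [0.2500, 0.2800, 0.3000, 0.1700], E[r] = 0.7900, γ^t·E[r] = 0.632000, running G = 2.032000
t=2: π = [0.2780, 0.2500, 0.2640, 0.2080], E[r] = 0.8600, γ^t·E[r] = 0.550400, running G = 2.582400
t=3: π = [0.2806, 0.2444, 0.2680, 0.2070], E[r] = 0.8862, γ^t·E[r] = 0.453734, running G = 3.036134
t=4: π = [0.2806, 0.2439, 0.2682, 0.2074], E[r] = 0.8900, γ^t·E[r] = 0.364560, running G = 3.400695
t=5: π = [0.2805, 0.2439, 0.2683, 0.2073], E[r] = 0.8903, γ^t·E[r] = 0.291728, running G = 3.692423
t=6: π = [0.2805, 0.2439, 0.2683, 0.2073], E[r] = 0.8903, γ^t·E[r] = 0.233375, running G = 3.925798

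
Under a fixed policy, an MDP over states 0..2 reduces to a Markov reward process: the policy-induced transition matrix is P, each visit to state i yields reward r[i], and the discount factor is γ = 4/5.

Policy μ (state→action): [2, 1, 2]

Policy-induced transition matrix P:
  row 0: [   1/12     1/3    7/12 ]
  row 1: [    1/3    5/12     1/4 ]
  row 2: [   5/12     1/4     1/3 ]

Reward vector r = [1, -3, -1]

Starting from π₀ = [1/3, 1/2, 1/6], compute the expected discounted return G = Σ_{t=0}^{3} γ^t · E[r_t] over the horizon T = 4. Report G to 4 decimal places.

t=0: π = [0.3333, 0.5000, 0.1667], E[r] = -1.3333, γ^t·E[r] = -1.333333, running G = -1.333333
t=1: π = [0.2639, 0.3611, 0.3750], E[r] = -1.1944, γ^t·E[r] = -0.955556, running G = -2.288889
t=2: π = [0.2986, 0.3322, 0.3692], E[r] = -1.0671, γ^t·E[r] = -0.682963, running G = -2.971852
t=3: π = [0.2894, 0.3302, 0.3803], E[r] = -1.0816, γ^t·E[r] = -0.553778, running G = -3.525630

G = -3.5256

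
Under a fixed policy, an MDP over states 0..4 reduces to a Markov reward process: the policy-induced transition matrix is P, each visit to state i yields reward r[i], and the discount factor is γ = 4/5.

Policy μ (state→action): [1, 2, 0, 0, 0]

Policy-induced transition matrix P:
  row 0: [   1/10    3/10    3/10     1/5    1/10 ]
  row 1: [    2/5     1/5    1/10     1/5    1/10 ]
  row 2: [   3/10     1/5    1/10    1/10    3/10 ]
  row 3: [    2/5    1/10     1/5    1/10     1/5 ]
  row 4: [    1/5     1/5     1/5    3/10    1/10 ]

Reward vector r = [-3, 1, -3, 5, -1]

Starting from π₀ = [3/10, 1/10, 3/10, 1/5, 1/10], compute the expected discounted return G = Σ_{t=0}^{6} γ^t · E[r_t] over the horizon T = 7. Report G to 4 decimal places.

G = -2.1044

t=0: π = [0.3000, 0.1000, 0.3000, 0.2000, 0.1000], E[r] = -0.8000, γ^t·E[r] = -0.800000, running G = -0.800000
t=1: π = [0.2600, 0.2100, 0.1900, 0.1600, 0.1800], E[r] = -0.5200, γ^t·E[r] = -0.416000, running G = -1.216000
t=2: π = [0.2670, 0.2100, 0.1860, 0.1830, 0.1540], E[r] = -0.3880, γ^t·E[r] = -0.248320, running G = -1.464320
t=3: π = [0.2705, 0.2084, 0.1871, 0.1785, 0.1555], E[r] = -0.4274, γ^t·E[r] = -0.218829, running G = -1.683149
t=4: π = [0.2690, 0.2092, 0.1875, 0.1790, 0.1553], E[r] = -0.4207, γ^t·E[r] = -0.172335, running G = -1.855484
t=5: π = [0.2695, 0.2090, 0.1872, 0.1789, 0.1554], E[r] = -0.4222, γ^t·E[r] = -0.138333, running G = -1.993817
t=6: π = [0.2694, 0.2091, 0.1873, 0.1789, 0.1553], E[r] = -0.4217, γ^t·E[r] = -0.110535, running G = -2.104352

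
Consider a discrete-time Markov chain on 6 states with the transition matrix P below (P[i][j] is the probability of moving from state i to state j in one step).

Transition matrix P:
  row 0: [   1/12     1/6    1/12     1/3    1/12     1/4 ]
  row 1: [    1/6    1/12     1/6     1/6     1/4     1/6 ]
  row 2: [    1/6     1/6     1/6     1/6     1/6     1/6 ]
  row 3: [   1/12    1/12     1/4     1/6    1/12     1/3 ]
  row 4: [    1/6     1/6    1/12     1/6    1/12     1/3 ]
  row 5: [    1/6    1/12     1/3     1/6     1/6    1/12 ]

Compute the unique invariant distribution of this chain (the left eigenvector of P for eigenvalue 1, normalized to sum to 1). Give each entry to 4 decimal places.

Balance equations π_j = Σ_i π_i·P[i][j]:
  π_0 = 1/12·π_0 + 1/6·π_1 + 1/6·π_2 + 1/12·π_3 + 1/6·π_4 + 1/6·π_5
  π_1 = 1/6·π_0 + 1/12·π_1 + 1/6·π_2 + 1/12·π_3 + 1/6·π_4 + 1/12·π_5
  π_2 = 1/12·π_0 + 1/6·π_1 + 1/6·π_2 + 1/4·π_3 + 1/12·π_4 + 1/3·π_5
  π_3 = 1/3·π_0 + 1/6·π_1 + 1/6·π_2 + 1/6·π_3 + 1/6·π_4 + 1/6·π_5
  π_4 = 1/12·π_0 + 1/4·π_1 + 1/6·π_2 + 1/12·π_3 + 1/12·π_4 + 1/6·π_5
  normalize: π_0 + π_1 + π_2 + π_3 + π_4 + π_5 = 1
Solving the linear system gives exactly π = [11/79, 21316/173721, 33914/173721, 15/79, 23968/173721, 37349/173721].

π = [0.1392, 0.1227, 0.1952, 0.1899, 0.1380, 0.2150]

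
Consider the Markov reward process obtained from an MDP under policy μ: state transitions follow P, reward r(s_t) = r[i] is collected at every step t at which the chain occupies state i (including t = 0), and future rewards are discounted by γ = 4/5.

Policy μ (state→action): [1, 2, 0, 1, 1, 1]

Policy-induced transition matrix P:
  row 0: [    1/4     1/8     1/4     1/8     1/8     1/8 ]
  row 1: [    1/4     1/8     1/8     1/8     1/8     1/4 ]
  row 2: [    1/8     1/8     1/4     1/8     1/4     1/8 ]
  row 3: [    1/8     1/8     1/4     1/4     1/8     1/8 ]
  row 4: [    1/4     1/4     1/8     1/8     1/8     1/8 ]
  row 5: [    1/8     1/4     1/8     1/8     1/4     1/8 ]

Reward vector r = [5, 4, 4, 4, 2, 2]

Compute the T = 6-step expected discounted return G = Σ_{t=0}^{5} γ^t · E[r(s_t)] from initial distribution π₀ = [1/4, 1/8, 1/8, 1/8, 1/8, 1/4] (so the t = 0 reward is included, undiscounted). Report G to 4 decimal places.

t=0: π = [0.2500, 0.1250, 0.1250, 0.1250, 0.1250, 0.2500], E[r] = 3.5000, γ^t·E[r] = 3.500000, running G = 3.500000
t=1: π = [0.1875, 0.1719, 0.1875, 0.1406, 0.1719, 0.1406], E[r] = 3.5625, γ^t·E[r] = 2.850000, running G = 6.350000
t=2: π = [0.1914, 0.1641, 0.1895, 0.1426, 0.1660, 0.1465], E[r] = 3.5664, γ^t·E[r] = 2.282500, running G = 8.632500
t=3: π = [0.1902, 0.1641, 0.1904, 0.1428, 0.1670, 0.1455], E[r] = 3.5652, γ^t·E[r] = 1.825375, running G = 10.457875
t=4: π = [0.1902, 0.1641, 0.1904, 0.1429, 0.1670, 0.1455], E[r] = 3.5652, γ^t·E[r] = 1.460288, running G = 11.918163
t=5: π = [0.1902, 0.1641, 0.1904, 0.1429, 0.1670, 0.1455], E[r] = 3.5652, γ^t·E[r] = 1.168229, running G = 13.086391

G = 13.0864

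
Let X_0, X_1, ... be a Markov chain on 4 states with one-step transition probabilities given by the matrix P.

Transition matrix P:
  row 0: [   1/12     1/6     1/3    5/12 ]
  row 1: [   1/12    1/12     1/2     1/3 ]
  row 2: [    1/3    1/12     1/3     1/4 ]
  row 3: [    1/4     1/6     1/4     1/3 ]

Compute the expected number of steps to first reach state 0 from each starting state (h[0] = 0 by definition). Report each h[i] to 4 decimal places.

First-step conditioning: h[0] = 0; for i ≠ 0, h[i] = 1 + Σ_k P[i][k]·h[k].
  h[1] = 1 + 1/12·h[1] + 1/2·h[2] + 1/3·h[3]
  h[2] = 1 + 1/12·h[1] + 1/3·h[2] + 1/4·h[3]
  h[3] = 1 + 1/6·h[1] + 1/4·h[2] + 1/3·h[3]
Solving the 3×3 linear system over states ≠ 0 gives exactly h = [0, 396/89, 1572/445, 1752/445] (h[0] = 0 is the target).

h = [0.0000, 4.4494, 3.5326, 3.9371]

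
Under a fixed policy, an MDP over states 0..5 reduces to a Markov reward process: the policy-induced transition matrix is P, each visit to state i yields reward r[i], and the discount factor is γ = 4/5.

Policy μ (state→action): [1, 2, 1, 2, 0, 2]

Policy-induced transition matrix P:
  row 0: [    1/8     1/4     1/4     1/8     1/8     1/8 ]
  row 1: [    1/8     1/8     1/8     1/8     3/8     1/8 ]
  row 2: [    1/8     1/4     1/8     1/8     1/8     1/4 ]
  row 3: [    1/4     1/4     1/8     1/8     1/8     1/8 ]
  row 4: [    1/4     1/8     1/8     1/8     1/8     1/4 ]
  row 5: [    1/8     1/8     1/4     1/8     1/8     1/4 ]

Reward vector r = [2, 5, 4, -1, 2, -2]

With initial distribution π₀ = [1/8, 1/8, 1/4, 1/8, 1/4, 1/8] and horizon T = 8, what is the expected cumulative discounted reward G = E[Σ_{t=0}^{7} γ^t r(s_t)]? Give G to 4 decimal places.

t=0: π = [0.1250, 0.1250, 0.2500, 0.1250, 0.2500, 0.1250], E[r] = 2.0000, γ^t·E[r] = 2.000000, running G = 2.000000
t=1: π = [0.1719, 0.1875, 0.1563, 0.1250, 0.1563, 0.2031], E[r] = 1.6875, γ^t·E[r] = 1.350000, running G = 3.350000
t=2: π = [0.1602, 0.1816, 0.1719, 0.1250, 0.1719, 0.1895], E[r] = 1.7559, γ^t·E[r] = 1.123750, running G = 4.473750
t=3: π = [0.1621, 0.1821, 0.1687, 0.1250, 0.1704, 0.1917], E[r] = 1.7422, γ^t·E[r] = 0.892000, running G = 5.365750
t=4: π = [0.1619, 0.1820, 0.1692, 0.1250, 0.1705, 0.1913], E[r] = 1.7440, γ^t·E[r] = 0.714338, running G = 6.080088
t=5: π = [0.1619, 0.1820, 0.1692, 0.1250, 0.1705, 0.1914], E[r] = 1.7438, γ^t·E[r] = 0.571416, running G = 6.651504
t=6: π = [0.1619, 0.1820, 0.1692, 0.1250, 0.1705, 0.1914], E[r] = 1.7438, γ^t·E[r] = 0.457140, running G = 7.108644
t=7: π = [0.1619, 0.1820, 0.1692, 0.1250, 0.1705, 0.1914], E[r] = 1.7438, γ^t·E[r] = 0.365710, running G = 7.474354

G = 7.4744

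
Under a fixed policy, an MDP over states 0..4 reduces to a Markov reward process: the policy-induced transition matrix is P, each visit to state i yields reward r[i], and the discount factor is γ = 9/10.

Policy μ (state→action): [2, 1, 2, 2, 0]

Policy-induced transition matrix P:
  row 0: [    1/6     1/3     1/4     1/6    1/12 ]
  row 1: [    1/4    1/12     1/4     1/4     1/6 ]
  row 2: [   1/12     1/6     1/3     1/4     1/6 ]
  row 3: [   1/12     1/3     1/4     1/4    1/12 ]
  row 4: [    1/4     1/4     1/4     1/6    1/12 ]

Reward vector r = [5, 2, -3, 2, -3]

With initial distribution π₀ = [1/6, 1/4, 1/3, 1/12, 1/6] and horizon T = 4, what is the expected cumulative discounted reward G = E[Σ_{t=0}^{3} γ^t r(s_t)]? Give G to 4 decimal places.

G = 1.1378

t=0: π = [0.1667, 0.2500, 0.3333, 0.0833, 0.1667], E[r] = 0.0000, γ^t·E[r] = 0.000000, running G = 0.000000
t=1: π = [0.1667, 0.2014, 0.2778, 0.2222, 0.1319], E[r] = 0.4514, γ^t·E[r] = 0.406250, running G = 0.406250
t=2: π = [0.1528, 0.2257, 0.2731, 0.2251, 0.1233], E[r] = 0.4763, γ^t·E[r] = 0.385781, running G = 0.792031
t=3: π = [0.1542, 0.2211, 0.2728, 0.2270, 0.1249], E[r] = 0.4743, γ^t·E[r] = 0.345797, running G = 1.137828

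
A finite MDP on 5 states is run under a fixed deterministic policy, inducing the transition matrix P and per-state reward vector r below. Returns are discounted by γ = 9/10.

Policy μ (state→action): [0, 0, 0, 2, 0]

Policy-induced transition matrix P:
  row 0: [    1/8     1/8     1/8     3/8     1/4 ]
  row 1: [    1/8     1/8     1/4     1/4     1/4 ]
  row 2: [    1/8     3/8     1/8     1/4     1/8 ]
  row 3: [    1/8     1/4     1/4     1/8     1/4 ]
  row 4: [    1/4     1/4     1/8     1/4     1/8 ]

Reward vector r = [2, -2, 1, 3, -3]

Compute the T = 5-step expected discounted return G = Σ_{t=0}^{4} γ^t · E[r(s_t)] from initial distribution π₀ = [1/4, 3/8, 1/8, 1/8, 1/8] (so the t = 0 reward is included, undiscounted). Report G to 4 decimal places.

t=0: π = [0.2500, 0.3750, 0.1250, 0.1250, 0.1250], E[r] = -0.1250, γ^t·E[r] = -0.125000, running G = -0.125000
t=1: π = [0.1406, 0.1875, 0.1875, 0.2656, 0.2188], E[r] = 0.2344, γ^t·E[r] = 0.210938, running G = 0.085938
t=2: π = [0.1523, 0.2324, 0.1816, 0.2344, 0.1992], E[r] = 0.1270, γ^t·E[r] = 0.102832, running G = 0.188770
t=3: π = [0.1499, 0.2246, 0.1833, 0.2397, 0.2024], E[r] = 0.1460, γ^t·E[r] = 0.106431, running G = 0.295201
t=4: π = [0.1503, 0.2261, 0.1830, 0.2388, 0.2018], E[r] = 0.1424, γ^t·E[r] = 0.093425, running G = 0.388626

G = 0.3886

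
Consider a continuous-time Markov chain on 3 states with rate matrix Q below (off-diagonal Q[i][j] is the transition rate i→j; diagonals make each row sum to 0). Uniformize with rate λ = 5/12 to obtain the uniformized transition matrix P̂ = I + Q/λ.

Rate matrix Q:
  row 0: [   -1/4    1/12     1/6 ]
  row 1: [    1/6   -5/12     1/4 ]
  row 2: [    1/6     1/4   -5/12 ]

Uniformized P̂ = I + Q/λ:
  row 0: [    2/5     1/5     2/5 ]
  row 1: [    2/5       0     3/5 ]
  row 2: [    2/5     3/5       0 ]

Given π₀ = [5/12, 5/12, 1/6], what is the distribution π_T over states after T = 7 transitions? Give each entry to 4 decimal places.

π = [0.4000, 0.2707, 0.3293]

t=0: π = [0.4167, 0.4167, 0.1667]
t=1: π = [0.4000, 0.1833, 0.4167]
t=2: π = [0.4000, 0.3300, 0.2700]
t=3: π = [0.4000, 0.2420, 0.3580]
t=4: π = [0.4000, 0.2948, 0.3052]
t=5: π = [0.4000, 0.2631, 0.3369]
t=6: π = [0.4000, 0.2821, 0.3179]
t=7: π = [0.4000, 0.2707, 0.3293]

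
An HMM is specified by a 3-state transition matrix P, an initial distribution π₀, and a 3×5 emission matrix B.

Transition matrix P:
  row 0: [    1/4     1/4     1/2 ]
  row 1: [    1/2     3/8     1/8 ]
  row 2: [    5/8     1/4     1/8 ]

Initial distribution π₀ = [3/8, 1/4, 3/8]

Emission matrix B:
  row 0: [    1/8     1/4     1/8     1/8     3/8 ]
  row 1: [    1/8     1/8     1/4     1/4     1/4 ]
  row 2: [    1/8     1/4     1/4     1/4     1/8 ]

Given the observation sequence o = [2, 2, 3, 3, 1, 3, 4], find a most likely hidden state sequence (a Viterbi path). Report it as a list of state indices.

t=0: δ = [4.688e-02, 6.250e-02, 9.375e-02]  (obs o_0=2)
t=1: δ = [7.324e-03, 5.859e-03, 5.859e-03]  ψ = [2, 1, 0]  (obs o_1=2)
t=2: δ = [4.578e-04, 5.493e-04, 9.155e-04]  ψ = [2, 1, 0]  (obs o_2=3)
t=3: δ = [7.153e-05, 5.722e-05, 5.722e-05]  ψ = [2, 2, 0]  (obs o_3=3)
t=4: δ = [8.941e-06, 2.682e-06, 8.941e-06]  ψ = [2, 1, 0]  (obs o_4=1)
t=5: δ = [6.985e-07, 5.588e-07, 1.118e-06]  ψ = [2, 0, 0]  (obs o_5=3)
t=6: δ = [2.619e-07, 6.985e-08, 4.366e-08]  ψ = [2, 2, 0]  (obs o_6=4)
backtrack: best end state = 0; path = [0, 2, 0, 2, 0, 2, 0]

path = [0, 2, 0, 2, 0, 2, 0]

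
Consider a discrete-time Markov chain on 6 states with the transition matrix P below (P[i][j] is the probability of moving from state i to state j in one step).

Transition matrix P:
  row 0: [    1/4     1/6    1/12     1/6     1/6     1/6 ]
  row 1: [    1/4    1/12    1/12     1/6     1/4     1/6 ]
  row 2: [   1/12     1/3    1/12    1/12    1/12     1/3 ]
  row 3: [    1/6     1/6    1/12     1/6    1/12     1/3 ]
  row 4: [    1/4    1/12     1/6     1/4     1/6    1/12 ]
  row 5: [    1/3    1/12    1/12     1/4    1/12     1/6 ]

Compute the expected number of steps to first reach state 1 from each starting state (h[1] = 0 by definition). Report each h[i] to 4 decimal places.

h = [6.4568, 0.0000, 5.4266, 6.5070, 6.8709, 6.9646]

First-step conditioning: h[1] = 0; for i ≠ 1, h[i] = 1 + Σ_k P[i][k]·h[k].
  h[0] = 1 + 1/4·h[0] + 1/12·h[2] + 1/6·h[3] + 1/6·h[4] + 1/6·h[5]
  h[2] = 1 + 1/12·h[0] + 1/12·h[2] + 1/12·h[3] + 1/12·h[4] + 1/3·h[5]
  h[3] = 1 + 1/6·h[0] + 1/12·h[2] + 1/6·h[3] + 1/12·h[4] + 1/3·h[5]
  h[4] = 1 + 1/4·h[0] + 1/6·h[2] + 1/4·h[3] + 1/6·h[4] + 1/12·h[5]
  h[5] = 1 + 1/3·h[0] + 1/12·h[2] + 1/4·h[3] + 1/12·h[4] + 1/6·h[5]
Solving the 5×5 linear system over states ≠ 1 gives exactly h = [247368/38311, 0, 29700/5473, 19176/2947, 263232/38311, 266820/38311] (h[1] = 0 is the target).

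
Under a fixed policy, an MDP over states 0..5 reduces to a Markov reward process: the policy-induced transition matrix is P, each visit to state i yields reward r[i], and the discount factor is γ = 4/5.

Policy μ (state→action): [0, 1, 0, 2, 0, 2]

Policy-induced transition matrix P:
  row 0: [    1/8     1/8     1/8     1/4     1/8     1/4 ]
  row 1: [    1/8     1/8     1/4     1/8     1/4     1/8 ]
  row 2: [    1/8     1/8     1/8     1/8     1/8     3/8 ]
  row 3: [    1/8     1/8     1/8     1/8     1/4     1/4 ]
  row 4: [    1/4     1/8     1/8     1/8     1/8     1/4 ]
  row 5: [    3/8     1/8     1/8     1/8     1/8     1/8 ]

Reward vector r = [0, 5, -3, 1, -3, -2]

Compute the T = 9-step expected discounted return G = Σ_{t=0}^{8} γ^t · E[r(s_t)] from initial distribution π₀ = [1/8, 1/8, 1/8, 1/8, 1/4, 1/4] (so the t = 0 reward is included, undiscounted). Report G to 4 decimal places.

G = -2.7712

t=0: π = [0.1250, 0.1250, 0.1250, 0.1250, 0.2500, 0.2500], E[r] = -0.8750, γ^t·E[r] = -0.875000, running G = -0.875000
t=1: π = [0.2188, 0.1250, 0.1406, 0.1406, 0.1563, 0.2188], E[r] = -0.5625, γ^t·E[r] = -0.450000, running G = -1.325000
t=2: π = [0.1992, 0.1250, 0.1406, 0.1523, 0.1582, 0.2246], E[r] = -0.5684, γ^t·E[r] = -0.363750, running G = -1.688750
t=3: π = [0.2009, 0.1250, 0.1406, 0.1499, 0.1597, 0.2239], E[r] = -0.5737, γ^t·E[r] = -0.293750, running G = -1.982500
t=4: π = [0.2009, 0.1250, 0.1406, 0.1501, 0.1594, 0.2240], E[r] = -0.5728, γ^t·E[r] = -0.234613, running G = -2.217113
t=5: π = [0.2009, 0.1250, 0.1406, 0.1501, 0.1594, 0.2240], E[r] = -0.5728, γ^t·E[r] = -0.187709, running G = -2.404821
t=6: π = [0.2009, 0.1250, 0.1406, 0.1501, 0.1594, 0.2240], E[r] = -0.5728, γ^t·E[r] = -0.150168, running G = -2.554990
t=7: π = [0.2009, 0.1250, 0.1406, 0.1501, 0.1594, 0.2240], E[r] = -0.5728, γ^t·E[r] = -0.120134, running G = -2.675124
t=8: π = [0.2009, 0.1250, 0.1406, 0.1501, 0.1594, 0.2240], E[r] = -0.5728, γ^t·E[r] = -0.096107, running G = -2.771231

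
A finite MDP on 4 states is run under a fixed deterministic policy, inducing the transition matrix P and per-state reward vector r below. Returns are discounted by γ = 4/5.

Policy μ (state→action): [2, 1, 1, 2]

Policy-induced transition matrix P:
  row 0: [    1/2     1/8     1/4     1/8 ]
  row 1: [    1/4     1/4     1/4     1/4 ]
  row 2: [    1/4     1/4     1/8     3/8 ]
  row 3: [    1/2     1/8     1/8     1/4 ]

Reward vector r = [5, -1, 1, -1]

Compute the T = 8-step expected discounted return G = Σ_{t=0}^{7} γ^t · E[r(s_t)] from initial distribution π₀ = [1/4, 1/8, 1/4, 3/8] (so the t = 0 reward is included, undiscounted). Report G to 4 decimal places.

t=0: π = [0.2500, 0.1250, 0.2500, 0.3750], E[r] = 1.0000, γ^t·E[r] = 1.000000, running G = 1.000000
t=1: π = [0.4063, 0.1719, 0.1719, 0.2500], E[r] = 1.7813, γ^t·E[r] = 1.425000, running G = 2.425000
t=2: π = [0.4141, 0.1680, 0.1973, 0.2207], E[r] = 1.8789, γ^t·E[r] = 1.202500, running G = 3.627500
t=3: π = [0.4087, 0.1707, 0.1978, 0.2229], E[r] = 1.8477, γ^t·E[r] = 0.946000, running G = 4.573500
t=4: π = [0.4079, 0.1711, 0.1974, 0.2236], E[r] = 1.8422, γ^t·E[r] = 0.754575, running G = 5.328075
t=5: π = [0.4079, 0.1711, 0.1974, 0.2237], E[r] = 1.8420, γ^t·E[r] = 0.603598, running G = 5.931673
t=6: π = [0.4079, 0.1711, 0.1974, 0.2237], E[r] = 1.8421, γ^t·E[r] = 0.482894, running G = 6.414567
t=7: π = [0.4079, 0.1711, 0.1974, 0.2237], E[r] = 1.8421, γ^t·E[r] = 0.386317, running G = 6.800884

G = 6.8009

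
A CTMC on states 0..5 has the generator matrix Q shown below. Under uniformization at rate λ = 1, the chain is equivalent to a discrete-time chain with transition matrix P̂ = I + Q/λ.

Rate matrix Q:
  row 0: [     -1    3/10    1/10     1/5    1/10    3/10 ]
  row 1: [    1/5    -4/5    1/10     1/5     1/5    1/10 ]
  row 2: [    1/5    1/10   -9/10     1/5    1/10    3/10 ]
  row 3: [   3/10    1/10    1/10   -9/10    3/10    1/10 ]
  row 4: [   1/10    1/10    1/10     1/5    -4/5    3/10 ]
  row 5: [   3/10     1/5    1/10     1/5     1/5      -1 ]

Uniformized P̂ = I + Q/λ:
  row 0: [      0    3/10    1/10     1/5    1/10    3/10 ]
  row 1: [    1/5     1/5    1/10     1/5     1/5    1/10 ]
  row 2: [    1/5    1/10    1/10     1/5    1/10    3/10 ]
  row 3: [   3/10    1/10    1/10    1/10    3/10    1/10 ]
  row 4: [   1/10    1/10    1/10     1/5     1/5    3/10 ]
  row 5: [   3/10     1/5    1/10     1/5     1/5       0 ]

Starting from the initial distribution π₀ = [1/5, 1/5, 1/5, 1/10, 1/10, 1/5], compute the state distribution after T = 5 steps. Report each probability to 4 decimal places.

π = [0.1805, 0.1709, 0.1000, 0.1818, 0.1901, 0.1767]

t=0: π = [0.2000, 0.2000, 0.2000, 0.1000, 0.1000, 0.2000]
t=1: π = [0.1800, 0.1800, 0.1000, 0.1900, 0.1700, 0.1800]
t=2: π = [0.1840, 0.1720, 0.1000, 0.1810, 0.1910, 0.1720]
t=3: π = [0.1794, 0.1712, 0.1000, 0.1819, 0.1897, 0.1778]
t=4: π = [0.1811, 0.1708, 0.1000, 0.1818, 0.1903, 0.1760]
t=5: π = [0.1805, 0.1709, 0.1000, 0.1818, 0.1901, 0.1767]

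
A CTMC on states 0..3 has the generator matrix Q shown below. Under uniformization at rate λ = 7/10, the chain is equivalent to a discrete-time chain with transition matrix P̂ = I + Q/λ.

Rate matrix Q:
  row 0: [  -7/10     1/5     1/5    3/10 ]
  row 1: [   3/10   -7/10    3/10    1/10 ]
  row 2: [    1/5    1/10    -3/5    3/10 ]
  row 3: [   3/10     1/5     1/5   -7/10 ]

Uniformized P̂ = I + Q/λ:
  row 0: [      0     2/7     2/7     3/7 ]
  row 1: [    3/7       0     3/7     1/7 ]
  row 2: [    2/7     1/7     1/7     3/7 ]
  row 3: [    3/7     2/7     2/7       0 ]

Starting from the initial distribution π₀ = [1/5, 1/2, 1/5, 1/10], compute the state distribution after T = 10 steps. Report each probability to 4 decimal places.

π = [0.2726, 0.1918, 0.2740, 0.2617]

t=0: π = [0.2000, 0.5000, 0.2000, 0.1000]
t=1: π = [0.3143, 0.1143, 0.3286, 0.2429]
t=2: π = [0.2469, 0.2061, 0.2551, 0.2918]
t=3: π = [0.2863, 0.1904, 0.2787, 0.2446]
t=4: π = [0.2661, 0.1915, 0.2731, 0.2693]
t=5: π = [0.2755, 0.1920, 0.2741, 0.2584]
t=6: π = [0.2713, 0.1917, 0.2740, 0.2630]
t=7: π = [0.2731, 0.1918, 0.2740, 0.2611]
t=8: π = [0.2724, 0.1918, 0.2740, 0.2619]
t=9: π = [0.2727, 0.1918, 0.2740, 0.2615]
t=10: π = [0.2726, 0.1918, 0.2740, 0.2617]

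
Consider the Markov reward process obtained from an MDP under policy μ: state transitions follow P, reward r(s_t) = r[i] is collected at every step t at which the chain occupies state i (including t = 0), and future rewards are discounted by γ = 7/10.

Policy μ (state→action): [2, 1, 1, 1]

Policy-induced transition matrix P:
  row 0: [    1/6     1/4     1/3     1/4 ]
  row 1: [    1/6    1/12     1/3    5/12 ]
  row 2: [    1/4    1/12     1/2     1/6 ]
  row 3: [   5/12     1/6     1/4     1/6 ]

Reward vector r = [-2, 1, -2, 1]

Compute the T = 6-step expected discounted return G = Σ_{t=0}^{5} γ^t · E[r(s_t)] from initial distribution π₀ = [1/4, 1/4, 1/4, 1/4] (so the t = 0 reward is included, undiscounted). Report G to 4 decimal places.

t=0: π = [0.2500, 0.2500, 0.2500, 0.2500], E[r] = -0.5000, γ^t·E[r] = -0.500000, running G = -0.500000
t=1: π = [0.2500, 0.1458, 0.3542, 0.2500], E[r] = -0.8125, γ^t·E[r] = -0.568750, running G = -1.068750
t=2: π = [0.2587, 0.1458, 0.3715, 0.2240], E[r] = -0.8906, γ^t·E[r] = -0.436406, running G = -1.505156
t=3: π = [0.2536, 0.1451, 0.3766, 0.2247], E[r] = -0.8906, γ^t·E[r] = -0.305484, running G = -1.810641
t=4: π = [0.2542, 0.1443, 0.3774, 0.2241], E[r] = -0.8948, γ^t·E[r] = -0.214838, running G = -2.025478
t=5: π = [0.2541, 0.1444, 0.3776, 0.2239], E[r] = -0.8951, γ^t·E[r] = -0.150435, running G = -2.175913

G = -2.1759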